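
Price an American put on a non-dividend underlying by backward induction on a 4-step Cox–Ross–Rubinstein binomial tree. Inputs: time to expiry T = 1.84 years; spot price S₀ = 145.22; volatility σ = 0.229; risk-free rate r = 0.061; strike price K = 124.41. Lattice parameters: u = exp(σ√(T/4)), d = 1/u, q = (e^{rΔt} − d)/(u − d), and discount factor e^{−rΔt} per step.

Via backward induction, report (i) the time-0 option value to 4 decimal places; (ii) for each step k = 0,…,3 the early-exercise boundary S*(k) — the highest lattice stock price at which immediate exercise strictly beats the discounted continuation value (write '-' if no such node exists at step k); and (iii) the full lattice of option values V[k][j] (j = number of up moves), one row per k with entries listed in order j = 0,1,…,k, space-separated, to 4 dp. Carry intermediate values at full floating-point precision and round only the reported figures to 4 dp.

price = 5.1269
boundary = - - - 91.1315
tree:
5.1269
9.9554 1.4801
18.6798 3.4016 0.0000
33.2785 7.8174 0.0000 0.0000
46.3882 17.9660 0.0000 0.0000 0.0000

params: Δt=0.46000 u=1.16803 d=0.85615 q=0.55249 e^(-rΔt)=0.97233
t_4 payoffs: 46.3882 17.9660 0.0000 0.0000 0.0000
t_3: node(3,0) S=91.1315 payoff=33.2785 vs cont=29.8361 → 33.2785 [stop]  node(3,1) S=124.3294 payoff=0.0806 vs cont=7.8174 → 7.8174 [wait]  node(3,2) S=169.6208 payoff=0.0000 vs cont=0.0000 → 0.0000 [wait]  node(3,3) S=231.4111 payoff=0.0000 vs cont=0.0000 → 0.0000 [wait]  ⇒ S*(3)=91.1315
t_2: node(2,0) S=106.4440 payoff=17.9660 vs cont=18.6798 → 18.6798 [wait]  node(2,1) S=145.2200 payoff=0.0000 vs cont=3.4016 → 3.4016 [wait]  node(2,2) S=198.1215 payoff=0.0000 vs cont=0.0000 → 0.0000 [wait]  ⇒ S*(2)=-
t_1: node(1,0) S=124.3294 payoff=0.0806 vs cont=9.9554 → 9.9554 [wait]  node(1,1) S=169.6208 payoff=0.0000 vs cont=1.4801 → 1.4801 [wait]  ⇒ S*(1)=-
t_0: node(0,0) S=145.2200 payoff=0.0000 vs cont=5.1269 → 5.1269 [wait]  ⇒ S*(0)=-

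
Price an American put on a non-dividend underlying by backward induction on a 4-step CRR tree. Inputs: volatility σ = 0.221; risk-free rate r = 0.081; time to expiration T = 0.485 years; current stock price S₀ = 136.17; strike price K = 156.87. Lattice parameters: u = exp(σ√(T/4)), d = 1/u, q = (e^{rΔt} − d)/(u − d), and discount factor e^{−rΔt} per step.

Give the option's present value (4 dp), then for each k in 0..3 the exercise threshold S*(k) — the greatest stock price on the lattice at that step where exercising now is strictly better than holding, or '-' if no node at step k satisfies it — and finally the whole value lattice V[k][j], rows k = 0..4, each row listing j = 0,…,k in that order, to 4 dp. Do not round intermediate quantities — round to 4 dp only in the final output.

price = 20.7000
boundary = 136.1700 126.0842 136.1700 147.0626
tree:
20.7000
30.7858 11.7147
40.1246 20.7000 4.4204
48.7717 30.7858 9.8074 0.0000
56.7783 40.1246 20.7000 0.0000 0.0000

Δt=0.12125  u=1.07999  d=0.92593  q=0.54483  discount=0.99023
step 4 (expiry): payoffs max(K−S,0) = 56.7783 40.1246 20.7000 0.0000 0.0000
step 3: (k=3,j=0): S=108.0983, (K−S)⁺=48.7717, hold=47.2386 ⇒ V=48.7717 exercise | (k=3,j=1): S=126.0842, (K−S)⁺=30.7858, hold=29.2527 ⇒ V=30.7858 exercise | (k=3,j=2): S=147.0626, (K−S)⁺=9.8074, hold=9.3298 ⇒ V=9.8074 exercise | (k=3,j=3): S=171.5315, (K−S)⁺=0.0000, hold=0.0000 ⇒ V=0.0000 continue  boundary S*=147.0626
step 2: (k=2,j=0): S=116.7454, (K−S)⁺=40.1246, hold=38.5915 ⇒ V=40.1246 exercise | (k=2,j=1): S=136.1700, (K−S)⁺=20.7000, hold=19.1669 ⇒ V=20.7000 exercise | (k=2,j=2): S=158.8266, (K−S)⁺=0.0000, hold=4.4204 ⇒ V=4.4204 continue  boundary S*=136.1700
step 1: (k=1,j=0): S=126.0842, (K−S)⁺=30.7858, hold=29.2527 ⇒ V=30.7858 exercise | (k=1,j=1): S=147.0626, (K−S)⁺=9.8074, hold=11.7147 ⇒ V=11.7147 continue  boundary S*=126.0842
step 0: (k=0,j=0): S=136.1700, (K−S)⁺=20.7000, hold=20.1959 ⇒ V=20.7000 exercise  boundary S*=136.1700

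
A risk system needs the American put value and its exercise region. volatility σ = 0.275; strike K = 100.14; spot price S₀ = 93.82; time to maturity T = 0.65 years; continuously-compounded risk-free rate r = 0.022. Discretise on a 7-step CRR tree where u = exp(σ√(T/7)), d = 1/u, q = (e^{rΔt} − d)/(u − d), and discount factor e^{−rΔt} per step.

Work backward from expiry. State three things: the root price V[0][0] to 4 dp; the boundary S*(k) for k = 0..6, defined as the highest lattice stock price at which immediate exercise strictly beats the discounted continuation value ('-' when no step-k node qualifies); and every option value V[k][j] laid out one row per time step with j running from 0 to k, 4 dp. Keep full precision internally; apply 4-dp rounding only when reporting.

price = 11.2887
boundary = - - - 72.9650 79.3429 72.9650 79.3429
tree:
11.2887
15.7200 6.7465
21.1040 10.2096 3.1881
27.1750 14.9046 5.3899 0.9211
33.0402 20.7971 8.8643 1.8141 0.0000
38.4340 27.1750 14.0091 3.5731 0.0000 0.0000
43.3942 33.0402 20.7971 7.0377 0.0000 0.0000 0.0000
47.9556 38.4340 27.1750 13.8616 0.0000 0.0000 0.0000 0.0000

Δt=0.09286  u=1.08741  d=0.91962  q=0.49125  discount=0.99796
step 7 (expiry): payoffs max(K−S,0) = 47.9556 38.4340 27.1750 13.8616 0.0000 0.0000 0.0000 0.0000
step 6: (k=6,j=0): S=56.7458, (K−S)⁺=43.3942, hold=43.1898 ⇒ V=43.3942 exercise | (k=6,j=1): S=67.0998, (K−S)⁺=33.0402, hold=32.8358 ⇒ V=33.0402 exercise | (k=6,j=2): S=79.3429, (K−S)⁺=20.7971, hold=20.5927 ⇒ V=20.7971 exercise | (k=6,j=3): S=93.8200, (K−S)⁺=6.3200, hold=7.0377 ⇒ V=7.0377 continue | (k=6,j=4): S=110.9386, (K−S)⁺=0.0000, hold=0.0000 ⇒ V=0.0000 continue | (k=6,j=5): S=131.1806, (K−S)⁺=0.0000, hold=0.0000 ⇒ V=0.0000 continue | (k=6,j=6): S=155.1161, (K−S)⁺=0.0000, hold=0.0000 ⇒ V=0.0000 continue  boundary S*=79.3429
step 5: (k=5,j=0): S=61.7060, (K−S)⁺=38.4340, hold=38.2296 ⇒ V=38.4340 exercise | (k=5,j=1): S=72.9650, (K−S)⁺=27.1750, hold=26.9706 ⇒ V=27.1750 exercise | (k=5,j=2): S=86.2784, (K−S)⁺=13.8616, hold=14.0091 ⇒ V=14.0091 continue | (k=5,j=3): S=102.0209, (K−S)⁺=0.0000, hold=3.5731 ⇒ V=3.5731 continue | (k=5,j=4): S=120.6358, (K−S)⁺=0.0000, hold=0.0000 ⇒ V=0.0000 continue | (k=5,j=5): S=142.6472, (K−S)⁺=0.0000, hold=0.0000 ⇒ V=0.0000 continue  boundary S*=72.9650
step 4: (k=4,j=0): S=67.0998, (K−S)⁺=33.0402, hold=32.8358 ⇒ V=33.0402 exercise | (k=4,j=1): S=79.3429, (K−S)⁺=20.7971, hold=20.6650 ⇒ V=20.7971 exercise | (k=4,j=2): S=93.8200, (K−S)⁺=6.3200, hold=8.8643 ⇒ V=8.8643 continue | (k=4,j=3): S=110.9386, (K−S)⁺=0.0000, hold=1.8141 ⇒ V=1.8141 continue | (k=4,j=4): S=131.1806, (K−S)⁺=0.0000, hold=0.0000 ⇒ V=0.0000 continue  boundary S*=79.3429
step 3: (k=3,j=0): S=72.9650, (K−S)⁺=27.1750, hold=26.9706 ⇒ V=27.1750 exercise | (k=3,j=1): S=86.2784, (K−S)⁺=13.8616, hold=14.9046 ⇒ V=14.9046 continue | (k=3,j=2): S=102.0209, (K−S)⁺=0.0000, hold=5.3899 ⇒ V=5.3899 continue | (k=3,j=3): S=120.6358, (K−S)⁺=0.0000, hold=0.9211 ⇒ V=0.9211 continue  boundary S*=72.9650
step 2: (k=2,j=0): S=79.3429, (K−S)⁺=20.7971, hold=21.1040 ⇒ V=21.1040 continue | (k=2,j=1): S=93.8200, (K−S)⁺=6.3200, hold=10.2096 ⇒ V=10.2096 continue | (k=2,j=2): S=110.9386, (K−S)⁺=0.0000, hold=3.1881 ⇒ V=3.1881 continue  boundary S*=-
step 1: (k=1,j=0): S=86.2784, (K−S)⁺=13.8616, hold=15.7200 ⇒ V=15.7200 continue | (k=1,j=1): S=102.0209, (K−S)⁺=0.0000, hold=6.7465 ⇒ V=6.7465 continue  boundary S*=-
step 0: (k=0,j=0): S=93.8200, (K−S)⁺=6.3200, hold=11.2887 ⇒ V=11.2887 continue  boundary S*=-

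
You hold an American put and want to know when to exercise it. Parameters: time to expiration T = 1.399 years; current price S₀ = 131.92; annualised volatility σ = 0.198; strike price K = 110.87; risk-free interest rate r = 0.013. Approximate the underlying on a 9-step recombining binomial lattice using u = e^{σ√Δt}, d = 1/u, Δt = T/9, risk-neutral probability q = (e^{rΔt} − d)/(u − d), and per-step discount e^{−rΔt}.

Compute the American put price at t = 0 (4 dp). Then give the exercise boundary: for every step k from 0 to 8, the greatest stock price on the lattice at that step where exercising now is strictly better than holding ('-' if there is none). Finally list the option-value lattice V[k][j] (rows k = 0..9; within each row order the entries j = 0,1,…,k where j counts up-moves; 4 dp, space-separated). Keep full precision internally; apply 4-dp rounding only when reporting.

Δt=0.15544  u=1.08119  d=0.92490  q=0.49344  discount=0.99798
step 9 (expiry): payoffs max(K−S,0) = 45.5292 34.4881 21.5814 6.4937 0.0000 0.0000 0.0000 0.0000 0.0000 0.0000
step 8: (k=8,j=0): S=70.6460, (K−S)⁺=40.2240, hold=40.0002 ⇒ V=40.2240 exercise | (k=8,j=1): S=82.5835, (K−S)⁺=28.2865, hold=28.0627 ⇒ V=28.2865 exercise | (k=8,j=2): S=96.5381, (K−S)⁺=14.3319, hold=14.1080 ⇒ V=14.3319 exercise | (k=8,j=3): S=112.8508, (K−S)⁺=0.0000, hold=3.2828 ⇒ V=3.2828 continue | (k=8,j=4): S=131.9200, (K−S)⁺=0.0000, hold=0.0000 ⇒ V=0.0000 continue | (k=8,j=5): S=154.2114, (K−S)⁺=0.0000, hold=0.0000 ⇒ V=0.0000 continue | (k=8,j=6): S=180.2695, (K−S)⁺=0.0000, hold=0.0000 ⇒ V=0.0000 continue | (k=8,j=7): S=210.7309, (K−S)⁺=0.0000, hold=0.0000 ⇒ V=0.0000 continue | (k=8,j=8): S=246.3395, (K−S)⁺=0.0000, hold=0.0000 ⇒ V=0.0000 continue  boundary S*=96.5381
step 7: (k=7,j=0): S=76.3819, (K−S)⁺=34.4881, hold=34.2643 ⇒ V=34.4881 exercise | (k=7,j=1): S=89.2886, (K−S)⁺=21.5814, hold=21.3576 ⇒ V=21.5814 exercise | (k=7,j=2): S=104.3763, (K−S)⁺=6.4937, hold=8.8619 ⇒ V=8.8619 continue | (k=7,j=3): S=122.0135, (K−S)⁺=0.0000, hold=1.6596 ⇒ V=1.6596 continue | (k=7,j=4): S=142.6309, (K−S)⁺=0.0000, hold=0.0000 ⇒ V=0.0000 continue | (k=7,j=5): S=166.7322, (K−S)⁺=0.0000, hold=0.0000 ⇒ V=0.0000 continue | (k=7,j=6): S=194.9060, (K−S)⁺=0.0000, hold=0.0000 ⇒ V=0.0000 continue | (k=7,j=7): S=227.8406, (K−S)⁺=0.0000, hold=0.0000 ⇒ V=0.0000 continue  boundary S*=89.2886
step 6: (k=6,j=0): S=82.5835, (K−S)⁺=28.2865, hold=28.0627 ⇒ V=28.2865 exercise | (k=6,j=1): S=96.5381, (K−S)⁺=14.3319, hold=15.2742 ⇒ V=15.2742 continue | (k=6,j=2): S=112.8508, (K−S)⁺=0.0000, hold=5.2973 ⇒ V=5.2973 continue | (k=6,j=3): S=131.9200, (K−S)⁺=0.0000, hold=0.8390 ⇒ V=0.8390 continue | (k=6,j=4): S=154.2114, (K−S)⁺=0.0000, hold=0.0000 ⇒ V=0.0000 continue | (k=6,j=5): S=180.2695, (K−S)⁺=0.0000, hold=0.0000 ⇒ V=0.0000 continue | (k=6,j=6): S=210.7309, (K−S)⁺=0.0000, hold=0.0000 ⇒ V=0.0000 continue  boundary S*=82.5835
step 5: (k=5,j=0): S=89.2886, (K−S)⁺=21.5814, hold=21.8217 ⇒ V=21.8217 continue | (k=5,j=1): S=104.3763, (K−S)⁺=6.4937, hold=10.3304 ⇒ V=10.3304 continue | (k=5,j=2): S=122.0135, (K−S)⁺=0.0000, hold=3.0912 ⇒ V=3.0912 continue | (k=5,j=3): S=142.6309, (K−S)⁺=0.0000, hold=0.4241 ⇒ V=0.4241 continue | (k=5,j=4): S=166.7322, (K−S)⁺=0.0000, hold=0.0000 ⇒ V=0.0000 continue | (k=5,j=5): S=194.9060, (K−S)⁺=0.0000, hold=0.0000 ⇒ V=0.0000 continue  boundary S*=-
step 4: (k=4,j=0): S=96.5381, (K−S)⁺=14.3319, hold=16.1188 ⇒ V=16.1188 continue | (k=4,j=1): S=112.8508, (K−S)⁺=0.0000, hold=6.7446 ⇒ V=6.7446 continue | (k=4,j=2): S=131.9200, (K−S)⁺=0.0000, hold=1.7716 ⇒ V=1.7716 continue | (k=4,j=3): S=154.2114, (K−S)⁺=0.0000, hold=0.2144 ⇒ V=0.2144 continue | (k=4,j=4): S=180.2695, (K−S)⁺=0.0000, hold=0.0000 ⇒ V=0.0000 continue  boundary S*=-
step 3: (k=3,j=0): S=104.3763, (K−S)⁺=6.4937, hold=11.4701 ⇒ V=11.4701 continue | (k=3,j=1): S=122.0135, (K−S)⁺=0.0000, hold=4.2821 ⇒ V=4.2821 continue | (k=3,j=2): S=142.6309, (K−S)⁺=0.0000, hold=1.0012 ⇒ V=1.0012 continue | (k=3,j=3): S=166.7322, (K−S)⁺=0.0000, hold=0.1084 ⇒ V=0.1084 continue  boundary S*=-
step 2: (k=2,j=0): S=112.8508, (K−S)⁺=0.0000, hold=7.9073 ⇒ V=7.9073 continue | (k=2,j=1): S=131.9200, (K−S)⁺=0.0000, hold=2.6578 ⇒ V=2.6578 continue | (k=2,j=2): S=154.2114, (K−S)⁺=0.0000, hold=0.5595 ⇒ V=0.5595 continue  boundary S*=-
step 1: (k=1,j=0): S=122.0135, (K−S)⁺=0.0000, hold=5.3062 ⇒ V=5.3062 continue | (k=1,j=1): S=142.6309, (K−S)⁺=0.0000, hold=1.6192 ⇒ V=1.6192 continue  boundary S*=-
step 0: (k=0,j=0): S=131.9200, (K−S)⁺=0.0000, hold=3.4799 ⇒ V=3.4799 continue  boundary S*=-

price = 3.4799
boundary = - - - - - - 82.5835 89.2886 96.5381
tree:
3.4799
5.3062 1.6192
7.9073 2.6578 0.5595
11.4701 4.2821 1.0012 0.1084
16.1188 6.7446 1.7716 0.2144 0.0000
21.8217 10.3304 3.0912 0.4241 0.0000 0.0000
28.2865 15.2742 5.2973 0.8390 0.0000 0.0000 0.0000
34.4881 21.5814 8.8619 1.6596 0.0000 0.0000 0.0000 0.0000
40.2240 28.2865 14.3319 3.2828 0.0000 0.0000 0.0000 0.0000 0.0000
45.5292 34.4881 21.5814 6.4937 0.0000 0.0000 0.0000 0.0000 0.0000 0.0000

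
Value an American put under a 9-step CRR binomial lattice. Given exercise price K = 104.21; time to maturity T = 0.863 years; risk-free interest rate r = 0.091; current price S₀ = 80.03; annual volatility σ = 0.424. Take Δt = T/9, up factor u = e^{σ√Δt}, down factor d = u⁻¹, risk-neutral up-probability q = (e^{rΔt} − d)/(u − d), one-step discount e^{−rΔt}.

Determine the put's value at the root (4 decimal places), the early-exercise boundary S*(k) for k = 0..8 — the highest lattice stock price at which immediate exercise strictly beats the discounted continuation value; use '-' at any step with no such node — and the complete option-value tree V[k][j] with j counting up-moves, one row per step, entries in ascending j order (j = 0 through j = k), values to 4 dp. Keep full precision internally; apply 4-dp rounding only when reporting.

price = 26.1597
boundary = - 70.1830 61.5476 70.1830 61.5476 70.1830 61.5476 70.1830 80.0300
tree:
26.1597
34.0270 18.7662
42.6624 25.6721 12.2027
50.2353 34.0270 17.7836 6.8468
56.8764 42.6624 25.0704 10.8228 2.9987
62.7004 50.2353 34.0270 16.5707 5.2759 0.7786
67.8078 56.8764 42.6624 24.3678 9.0795 1.5723 0.0000
72.2868 62.7004 50.2353 34.0270 15.1547 3.1754 0.0000 0.0000
76.2147 67.8078 56.8764 42.6624 24.1800 6.4130 0.0000 0.0000 0.0000
79.6593 72.2868 62.7004 50.2353 34.0270 12.9514 0.0000 0.0000 0.0000 0.0000

params: Δt=0.09589 u=1.14030 d=0.87696 q=0.50050 e^(-rΔt)=0.99131
t_9 payoffs: 79.6593 72.2868 62.7004 50.2353 34.0270 12.9514 0.0000 0.0000 0.0000 0.0000
t_8: node(8,0) S=27.9953 payoff=76.2147 vs cont=75.3093 → 76.2147 [stop]  node(8,1) S=36.4022 payoff=67.8078 vs cont=66.9025 → 67.8078 [stop]  node(8,2) S=47.3336 payoff=56.8764 vs cont=55.9711 → 56.8764 [stop]  node(8,3) S=61.5476 payoff=42.6624 vs cont=41.7571 → 42.6624 [stop]  node(8,4) S=80.0300 payoff=24.1800 vs cont=23.2746 → 24.1800 [stop]  node(8,5) S=104.0626 payoff=0.1474 vs cont=6.4130 → 6.4130 [wait]  node(8,6) S=135.3121 payoff=0.0000 vs cont=0.0000 → 0.0000 [wait]  node(8,7) S=175.9456 payoff=0.0000 vs cont=0.0000 → 0.0000 [wait]  node(8,8) S=228.7812 payoff=0.0000 vs cont=0.0000 → 0.0000 [wait]  ⇒ S*(8)=80.0300
t_7: node(7,0) S=31.9232 payoff=72.2868 vs cont=71.3814 → 72.2868 [stop]  node(7,1) S=41.5096 payoff=62.7004 vs cont=61.7951 → 62.7004 [stop]  node(7,2) S=53.9747 payoff=50.2353 vs cont=49.3300 → 50.2353 [stop]  node(7,3) S=70.1830 payoff=34.0270 vs cont=33.1216 → 34.0270 [stop]  node(7,4) S=91.2586 payoff=12.9514 vs cont=15.1547 → 15.1547 [wait]  node(7,5) S=118.6631 payoff=0.0000 vs cont=3.1754 → 3.1754 [wait]  node(7,6) S=154.2970 payoff=0.0000 vs cont=0.0000 → 0.0000 [wait]  node(7,7) S=200.6316 payoff=0.0000 vs cont=0.0000 → 0.0000 [wait]  ⇒ S*(7)=70.1830
t_6: node(6,0) S=36.4022 payoff=67.8078 vs cont=66.9025 → 67.8078 [stop]  node(6,1) S=47.3336 payoff=56.8764 vs cont=55.9711 → 56.8764 [stop]  node(6,2) S=61.5476 payoff=42.6624 vs cont=41.7571 → 42.6624 [stop]  node(6,3) S=80.0300 payoff=24.1800 vs cont=24.3678 → 24.3678 [wait]  node(6,4) S=104.0626 payoff=0.1474 vs cont=9.0795 → 9.0795 [wait]  node(6,5) S=135.3121 payoff=0.0000 vs cont=1.5723 → 1.5723 [wait]  node(6,6) S=175.9456 payoff=0.0000 vs cont=0.0000 → 0.0000 [wait]  ⇒ S*(6)=61.5476
t_5: node(5,0) S=41.5096 payoff=62.7004 vs cont=61.7951 → 62.7004 [stop]  node(5,1) S=53.9747 payoff=50.2353 vs cont=49.3300 → 50.2353 [stop]  node(5,2) S=70.1830 payoff=34.0270 vs cont=33.2148 → 34.0270 [stop]  node(5,3) S=91.2586 payoff=12.9514 vs cont=16.5707 → 16.5707 [wait]  node(5,4) S=118.6631 payoff=0.0000 vs cont=5.2759 → 5.2759 [wait]  node(5,5) S=154.2970 payoff=0.0000 vs cont=0.7786 → 0.7786 [wait]  ⇒ S*(5)=70.1830
t_4: node(4,0) S=47.3336 payoff=56.8764 vs cont=55.9711 → 56.8764 [stop]  node(4,1) S=61.5476 payoff=42.6624 vs cont=41.7571 → 42.6624 [stop]  node(4,2) S=80.0300 payoff=24.1800 vs cont=25.0704 → 25.0704 [wait]  node(4,3) S=104.0626 payoff=0.1474 vs cont=10.8228 → 10.8228 [wait]  node(4,4) S=135.3121 payoff=0.0000 vs cont=2.9987 → 2.9987 [wait]  ⇒ S*(4)=61.5476
t_3: node(3,0) S=53.9747 payoff=50.2353 vs cont=49.3300 → 50.2353 [stop]  node(3,1) S=70.1830 payoff=34.0270 vs cont=33.5634 → 34.0270 [stop]  node(3,2) S=91.2586 payoff=12.9514 vs cont=17.7836 → 17.7836 [wait]  node(3,3) S=118.6631 payoff=0.0000 vs cont=6.8468 → 6.8468 [wait]  ⇒ S*(3)=70.1830
t_2: node(2,0) S=61.5476 payoff=42.6624 vs cont=41.7571 → 42.6624 [stop]  node(2,1) S=80.0300 payoff=24.1800 vs cont=25.6721 → 25.6721 [wait]  node(2,2) S=104.0626 payoff=0.1474 vs cont=12.2027 → 12.2027 [wait]  ⇒ S*(2)=61.5476
t_1: node(1,0) S=70.1830 payoff=34.0270 vs cont=33.8620 → 34.0270 [stop]  node(1,1) S=91.2586 payoff=12.9514 vs cont=18.7662 → 18.7662 [wait]  ⇒ S*(1)=70.1830
t_0: node(0,0) S=80.0300 payoff=24.1800 vs cont=26.1597 → 26.1597 [wait]  ⇒ S*(0)=-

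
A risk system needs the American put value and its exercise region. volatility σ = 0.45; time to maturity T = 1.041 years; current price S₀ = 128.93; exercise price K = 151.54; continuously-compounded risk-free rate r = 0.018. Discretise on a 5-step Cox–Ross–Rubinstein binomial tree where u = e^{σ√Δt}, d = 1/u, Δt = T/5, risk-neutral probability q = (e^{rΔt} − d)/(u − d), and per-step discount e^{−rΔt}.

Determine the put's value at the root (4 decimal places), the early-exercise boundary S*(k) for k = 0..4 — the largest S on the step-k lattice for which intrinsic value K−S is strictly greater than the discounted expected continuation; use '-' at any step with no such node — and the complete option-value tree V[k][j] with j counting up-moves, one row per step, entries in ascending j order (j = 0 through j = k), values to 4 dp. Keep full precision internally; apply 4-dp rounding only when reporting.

price = 36.3764
boundary = - - 85.5079 69.6358 85.5079
tree:
36.3764
50.0966 20.4333
66.0321 31.6436 7.3306
81.9042 47.1273 13.5740 0.0000
94.8301 66.0321 25.1349 0.0000 0.0000
105.3567 81.9042 46.5422 0.0000 0.0000 0.0000

Δt=0.20820, u=1.22793, d=0.81438, q=0.45793, disc=e^(-rΔt)=0.99626
k=5 terminal: V=max(K-S,0) → 105.3567 81.9042 46.5422 0.0000 0.0000 0.0000
k=4: j=0 S=56.7099 intr=94.8301 cont=94.2633 V=94.8301[EX]; j=1 S=85.5079 intr=66.0321 cont=65.4652 V=66.0321[EX]; j=2 S=128.9300 intr=22.6100 cont=25.1349 V=25.1349[hold]; j=3 S=194.4024 intr=0.0000 cont=0.0000 V=0.0000[hold]; j=4 S=293.1225 intr=0.0000 cont=0.0000 V=0.0000[hold]  S*(4)=85.5079
k=3: j=0 S=69.6358 intr=81.9042 cont=81.3373 V=81.9042[EX]; j=1 S=104.9978 intr=46.5422 cont=47.1273 V=47.1273[hold]; j=2 S=158.3171 intr=0.0000 cont=13.5740 V=13.5740[hold]; j=3 S=238.7126 intr=0.0000 cont=0.0000 V=0.0000[hold]  S*(3)=69.6358
k=2: j=0 S=85.5079 intr=66.0321 cont=65.7321 V=66.0321[EX]; j=1 S=128.9300 intr=22.6100 cont=31.6436 V=31.6436[hold]; j=2 S=194.4024 intr=0.0000 cont=7.3306 V=7.3306[hold]  S*(2)=85.5079
k=1: j=0 S=104.9978 intr=46.5422 cont=50.0966 V=50.0966[hold]; j=1 S=158.3171 intr=0.0000 cont=20.4333 V=20.4333[hold]  S*(1)=-
k=0: j=0 S=128.9300 intr=22.6100 cont=36.3764 V=36.3764[hold]  S*(0)=-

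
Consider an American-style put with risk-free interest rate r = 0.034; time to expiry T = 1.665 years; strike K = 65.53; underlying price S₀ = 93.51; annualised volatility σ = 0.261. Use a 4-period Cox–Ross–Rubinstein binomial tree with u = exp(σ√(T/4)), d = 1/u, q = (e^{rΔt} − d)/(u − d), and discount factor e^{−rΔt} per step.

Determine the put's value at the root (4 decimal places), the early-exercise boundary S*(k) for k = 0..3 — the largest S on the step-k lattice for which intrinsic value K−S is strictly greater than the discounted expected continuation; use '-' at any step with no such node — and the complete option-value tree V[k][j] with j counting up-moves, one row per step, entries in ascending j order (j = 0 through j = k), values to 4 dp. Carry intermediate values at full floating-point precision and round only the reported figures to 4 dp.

price = 1.0901
boundary = - - - 56.4241
tree:
1.0901
2.2118 0.0000
4.4878 0.0000 0.0000
9.1059 0.0000 0.0000 0.0000
17.8503 0.0000 0.0000 0.0000 0.0000

Δt=0.41625, u=1.18340, d=0.84502, q=0.50012, disc=e^(-rΔt)=0.98595
k=4 terminal: V=max(K-S,0) → 17.8503 0.0000 0.0000 0.0000 0.0000
k=3: j=0 S=56.4241 intr=9.1059 cont=8.7975 V=9.1059[EX]; j=1 S=79.0182 intr=0.0000 cont=0.0000 V=0.0000[hold]; j=2 S=110.6596 intr=0.0000 cont=0.0000 V=0.0000[hold]; j=3 S=154.9713 intr=0.0000 cont=0.0000 V=0.0000[hold]  S*(3)=56.4241
k=2: j=0 S=66.7722 intr=0.0000 cont=4.4878 V=4.4878[hold]; j=1 S=93.5100 intr=0.0000 cont=0.0000 V=0.0000[hold]; j=2 S=130.9544 intr=0.0000 cont=0.0000 V=0.0000[hold]  S*(2)=-
k=1: j=0 S=79.0182 intr=0.0000 cont=2.2118 V=2.2118[hold]; j=1 S=110.6596 intr=0.0000 cont=0.0000 V=0.0000[hold]  S*(1)=-
k=0: j=0 S=93.5100 intr=0.0000 cont=1.0901 V=1.0901[hold]  S*(0)=-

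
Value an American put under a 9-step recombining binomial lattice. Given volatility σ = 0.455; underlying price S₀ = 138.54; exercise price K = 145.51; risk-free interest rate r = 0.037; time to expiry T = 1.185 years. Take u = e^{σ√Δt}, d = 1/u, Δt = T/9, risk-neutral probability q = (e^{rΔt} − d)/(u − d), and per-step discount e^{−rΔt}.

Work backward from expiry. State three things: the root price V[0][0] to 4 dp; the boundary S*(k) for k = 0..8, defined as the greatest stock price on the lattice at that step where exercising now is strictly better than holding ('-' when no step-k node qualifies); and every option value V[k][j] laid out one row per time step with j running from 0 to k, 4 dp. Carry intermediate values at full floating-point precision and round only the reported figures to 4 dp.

price = 28.8382
boundary = - - - - 71.5757 84.4244 71.5757 84.4244 99.5796
tree:
28.8382
38.2053 18.7218
49.1719 26.4073 10.3705
61.3161 36.1776 15.8175 4.4217
73.9343 47.9201 23.4960 7.4440 1.1073
84.8275 61.0856 33.7776 12.3078 2.1135 0.0000
94.0629 73.9343 46.6061 19.8639 4.0341 0.0000 0.0000
101.8927 84.8275 61.0856 30.9892 7.7002 0.0000 0.0000 0.0000
108.5309 94.0629 73.9343 45.9304 14.6978 0.0000 0.0000 0.0000 0.0000
114.1588 101.8927 84.8275 61.0856 28.0547 0.0000 0.0000 0.0000 0.0000 0.0000

Δt=0.13167  u=1.17951  d=0.84781  q=0.47354  discount=0.99514
step 9 (expiry): payoffs max(K−S,0) = 114.1588 101.8927 84.8275 61.0856 28.0547 0.0000 0.0000 0.0000 0.0000 0.0000
step 8: (k=8,j=0): S=36.9791, (K−S)⁺=108.5309, hold=107.8238 ⇒ V=108.5309 exercise | (k=8,j=1): S=51.4471, (K−S)⁺=94.0629, hold=93.3558 ⇒ V=94.0629 exercise | (k=8,j=2): S=71.5757, (K−S)⁺=73.9343, hold=73.2271 ⇒ V=73.9343 exercise | (k=8,j=3): S=99.5796, (K−S)⁺=45.9304, hold=45.2232 ⇒ V=45.9304 exercise | (k=8,j=4): S=138.5400, (K−S)⁺=6.9700, hold=14.6978 ⇒ V=14.6978 continue | (k=8,j=5): S=192.7436, (K−S)⁺=0.0000, hold=0.0000 ⇒ V=0.0000 continue | (k=8,j=6): S=268.1543, (K−S)⁺=0.0000, hold=0.0000 ⇒ V=0.0000 continue | (k=8,j=7): S=373.0693, (K−S)⁺=0.0000, hold=0.0000 ⇒ V=0.0000 continue | (k=8,j=8): S=519.0322, (K−S)⁺=0.0000, hold=0.0000 ⇒ V=0.0000 continue  boundary S*=99.5796
step 7: (k=7,j=0): S=43.6173, (K−S)⁺=101.8927, hold=101.1856 ⇒ V=101.8927 exercise | (k=7,j=1): S=60.6825, (K−S)⁺=84.8275, hold=84.1204 ⇒ V=84.8275 exercise | (k=7,j=2): S=84.4244, (K−S)⁺=61.0856, hold=60.3784 ⇒ V=61.0856 exercise | (k=7,j=3): S=117.4553, (K−S)⁺=28.0547, hold=30.9892 ⇒ V=30.9892 continue | (k=7,j=4): S=163.4096, (K−S)⁺=0.0000, hold=7.7002 ⇒ V=7.7002 continue | (k=7,j=5): S=227.3434, (K−S)⁺=0.0000, hold=0.0000 ⇒ V=0.0000 continue | (k=7,j=6): S=316.2912, (K−S)⁺=0.0000, hold=0.0000 ⇒ V=0.0000 continue | (k=7,j=7): S=440.0397, (K−S)⁺=0.0000, hold=0.0000 ⇒ V=0.0000 continue  boundary S*=84.4244
step 6: (k=6,j=0): S=51.4471, (K−S)⁺=94.0629, hold=93.3558 ⇒ V=94.0629 exercise | (k=6,j=1): S=71.5757, (K−S)⁺=73.9343, hold=73.2271 ⇒ V=73.9343 exercise | (k=6,j=2): S=99.5796, (K−S)⁺=45.9304, hold=46.6061 ⇒ V=46.6061 continue | (k=6,j=3): S=138.5400, (K−S)⁺=6.9700, hold=19.8639 ⇒ V=19.8639 continue | (k=6,j=4): S=192.7436, (K−S)⁺=0.0000, hold=4.0341 ⇒ V=4.0341 continue | (k=6,j=5): S=268.1543, (K−S)⁺=0.0000, hold=0.0000 ⇒ V=0.0000 continue | (k=6,j=6): S=373.0693, (K−S)⁺=0.0000, hold=0.0000 ⇒ V=0.0000 continue  boundary S*=71.5757
step 5: (k=5,j=0): S=60.6825, (K−S)⁺=84.8275, hold=84.1204 ⇒ V=84.8275 exercise | (k=5,j=1): S=84.4244, (K−S)⁺=61.0856, hold=60.6969 ⇒ V=61.0856 exercise | (k=5,j=2): S=117.4553, (K−S)⁺=28.0547, hold=33.7776 ⇒ V=33.7776 continue | (k=5,j=3): S=163.4096, (K−S)⁺=0.0000, hold=12.3078 ⇒ V=12.3078 continue | (k=5,j=4): S=227.3434, (K−S)⁺=0.0000, hold=2.1135 ⇒ V=2.1135 continue | (k=5,j=5): S=316.2912, (K−S)⁺=0.0000, hold=0.0000 ⇒ V=0.0000 continue  boundary S*=84.4244
step 4: (k=4,j=0): S=71.5757, (K−S)⁺=73.9343, hold=73.2271 ⇒ V=73.9343 exercise | (k=4,j=1): S=99.5796, (K−S)⁺=45.9304, hold=47.9201 ⇒ V=47.9201 continue | (k=4,j=2): S=138.5400, (K−S)⁺=6.9700, hold=23.4960 ⇒ V=23.4960 continue | (k=4,j=3): S=192.7436, (K−S)⁺=0.0000, hold=7.4440 ⇒ V=7.4440 continue | (k=4,j=4): S=268.1543, (K−S)⁺=0.0000, hold=1.1073 ⇒ V=1.1073 continue  boundary S*=71.5757
step 3: (k=3,j=0): S=84.4244, (K−S)⁺=61.0856, hold=61.3161 ⇒ V=61.3161 continue | (k=3,j=1): S=117.4553, (K−S)⁺=28.0547, hold=36.1776 ⇒ V=36.1776 continue | (k=3,j=2): S=163.4096, (K−S)⁺=0.0000, hold=15.8175 ⇒ V=15.8175 continue | (k=3,j=3): S=227.3434, (K−S)⁺=0.0000, hold=4.4217 ⇒ V=4.4217 continue  boundary S*=-
step 2: (k=2,j=0): S=99.5796, (K−S)⁺=45.9304, hold=49.1719 ⇒ V=49.1719 continue | (k=2,j=1): S=138.5400, (K−S)⁺=6.9700, hold=26.4073 ⇒ V=26.4073 continue | (k=2,j=2): S=192.7436, (K−S)⁺=0.0000, hold=10.3705 ⇒ V=10.3705 continue  boundary S*=-
step 1: (k=1,j=0): S=117.4553, (K−S)⁺=28.0547, hold=38.2053 ⇒ V=38.2053 continue | (k=1,j=1): S=163.4096, (K−S)⁺=0.0000, hold=18.7218 ⇒ V=18.7218 continue  boundary S*=-
step 0: (k=0,j=0): S=138.5400, (K−S)⁺=6.9700, hold=28.8382 ⇒ V=28.8382 continue  boundary S*=-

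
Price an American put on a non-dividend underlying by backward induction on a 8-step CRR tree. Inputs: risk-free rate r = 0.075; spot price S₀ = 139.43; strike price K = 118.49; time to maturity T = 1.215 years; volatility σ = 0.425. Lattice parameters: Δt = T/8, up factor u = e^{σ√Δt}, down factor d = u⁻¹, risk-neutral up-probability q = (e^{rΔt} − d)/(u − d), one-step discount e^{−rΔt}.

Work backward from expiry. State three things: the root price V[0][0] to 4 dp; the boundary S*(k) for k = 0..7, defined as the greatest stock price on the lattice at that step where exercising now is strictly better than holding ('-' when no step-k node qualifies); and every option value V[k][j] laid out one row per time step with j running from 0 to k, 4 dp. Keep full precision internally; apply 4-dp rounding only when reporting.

price = 11.6413
boundary = - - - - 71.8840 60.9117 71.8840 84.8327
tree:
11.6413
17.2586 6.1376
24.8710 9.8346 2.4798
34.6856 15.3600 4.3833 0.5809
46.6060 23.2379 7.6189 1.1591 0.0000
57.5783 33.7685 12.9530 2.3129 0.0000 0.0000
66.8757 46.6060 21.3570 4.6151 0.0000 0.0000 0.0000
74.7540 57.5783 33.6573 9.2091 0.0000 0.0000 0.0000 0.0000
81.4298 66.8757 46.6060 18.3762 0.0000 0.0000 0.0000 0.0000 0.0000

Δt=0.15188  u=1.18013  d=0.84736  q=0.49311  discount=0.98867
step 8 (expiry): payoffs max(K−S,0) = 81.4298 66.8757 46.6060 18.3762 0.0000 0.0000 0.0000 0.0000 0.0000
step 7: (k=7,j=0): S=43.7360, (K−S)⁺=74.7540, hold=73.4120 ⇒ V=74.7540 exercise | (k=7,j=1): S=60.9117, (K−S)⁺=57.5783, hold=56.2362 ⇒ V=57.5783 exercise | (k=7,j=2): S=84.8327, (K−S)⁺=33.6573, hold=32.3153 ⇒ V=33.6573 exercise | (k=7,j=3): S=118.1477, (K−S)⁺=0.3423, hold=9.2091 ⇒ V=9.2091 continue | (k=7,j=4): S=164.5460, (K−S)⁺=0.0000, hold=0.0000 ⇒ V=0.0000 continue | (k=7,j=5): S=229.1656, (K−S)⁺=0.0000, hold=0.0000 ⇒ V=0.0000 continue | (k=7,j=6): S=319.1622, (K−S)⁺=0.0000, hold=0.0000 ⇒ V=0.0000 continue | (k=7,j=7): S=444.5018, (K−S)⁺=0.0000, hold=0.0000 ⇒ V=0.0000 continue  boundary S*=84.8327
step 6: (k=6,j=0): S=51.6143, (K−S)⁺=66.8757, hold=65.5337 ⇒ V=66.8757 exercise | (k=6,j=1): S=71.8840, (K−S)⁺=46.6060, hold=45.2640 ⇒ V=46.6060 exercise | (k=6,j=2): S=100.1138, (K−S)⁺=18.3762, hold=21.3570 ⇒ V=21.3570 continue | (k=6,j=3): S=139.4300, (K−S)⁺=0.0000, hold=4.6151 ⇒ V=4.6151 continue | (k=6,j=4): S=194.1862, (K−S)⁺=0.0000, hold=0.0000 ⇒ V=0.0000 continue | (k=6,j=5): S=270.4459, (K−S)⁺=0.0000, hold=0.0000 ⇒ V=0.0000 continue | (k=6,j=6): S=376.6539, (K−S)⁺=0.0000, hold=0.0000 ⇒ V=0.0000 continue  boundary S*=71.8840
step 5: (k=5,j=0): S=60.9117, (K−S)⁺=57.5783, hold=56.2362 ⇒ V=57.5783 exercise | (k=5,j=1): S=84.8327, (K−S)⁺=33.6573, hold=33.7685 ⇒ V=33.7685 continue | (k=5,j=2): S=118.1477, (K−S)⁺=0.3423, hold=12.9530 ⇒ V=12.9530 continue | (k=5,j=3): S=164.5460, (K−S)⁺=0.0000, hold=2.3129 ⇒ V=2.3129 continue | (k=5,j=4): S=229.1656, (K−S)⁺=0.0000, hold=0.0000 ⇒ V=0.0000 continue | (k=5,j=5): S=319.1622, (K−S)⁺=0.0000, hold=0.0000 ⇒ V=0.0000 continue  boundary S*=60.9117
step 4: (k=4,j=0): S=71.8840, (K−S)⁺=46.6060, hold=45.3182 ⇒ V=46.6060 exercise | (k=4,j=1): S=100.1138, (K−S)⁺=18.3762, hold=23.2379 ⇒ V=23.2379 continue | (k=4,j=2): S=139.4300, (K−S)⁺=0.0000, hold=7.6189 ⇒ V=7.6189 continue | (k=4,j=3): S=194.1862, (K−S)⁺=0.0000, hold=1.1591 ⇒ V=1.1591 continue | (k=4,j=4): S=270.4459, (K−S)⁺=0.0000, hold=0.0000 ⇒ V=0.0000 continue  boundary S*=71.8840
step 3: (k=3,j=0): S=84.8327, (K−S)⁺=33.6573, hold=34.6856 ⇒ V=34.6856 continue | (k=3,j=1): S=118.1477, (K−S)⁺=0.3423, hold=15.3600 ⇒ V=15.3600 continue | (k=3,j=2): S=164.5460, (K−S)⁺=0.0000, hold=4.3833 ⇒ V=4.3833 continue | (k=3,j=3): S=229.1656, (K−S)⁺=0.0000, hold=0.5809 ⇒ V=0.5809 continue  boundary S*=-
step 2: (k=2,j=0): S=100.1138, (K−S)⁺=18.3762, hold=24.8710 ⇒ V=24.8710 continue | (k=2,j=1): S=139.4300, (K−S)⁺=0.0000, hold=9.8346 ⇒ V=9.8346 continue | (k=2,j=2): S=194.1862, (K−S)⁺=0.0000, hold=2.4798 ⇒ V=2.4798 continue  boundary S*=-
step 1: (k=1,j=0): S=118.1477, (K−S)⁺=0.3423, hold=17.2586 ⇒ V=17.2586 continue | (k=1,j=1): S=164.5460, (K−S)⁺=0.0000, hold=6.1376 ⇒ V=6.1376 continue  boundary S*=-
step 0: (k=0,j=0): S=139.4300, (K−S)⁺=0.0000, hold=11.6413 ⇒ V=11.6413 continue  boundary S*=-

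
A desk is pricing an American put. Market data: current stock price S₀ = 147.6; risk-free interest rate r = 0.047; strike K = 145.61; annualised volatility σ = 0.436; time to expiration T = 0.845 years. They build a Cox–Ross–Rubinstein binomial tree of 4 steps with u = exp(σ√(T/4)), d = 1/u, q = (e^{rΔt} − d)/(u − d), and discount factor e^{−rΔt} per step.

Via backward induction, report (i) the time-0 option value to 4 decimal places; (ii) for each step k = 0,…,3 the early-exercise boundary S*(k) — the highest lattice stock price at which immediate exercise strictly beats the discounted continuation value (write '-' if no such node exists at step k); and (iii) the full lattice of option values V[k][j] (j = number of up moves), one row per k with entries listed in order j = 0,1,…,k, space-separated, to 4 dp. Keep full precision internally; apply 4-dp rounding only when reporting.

Δt=0.21125, u=1.22188, d=0.81841, q=0.47480, disc=e^(-rΔt)=0.99012
k=4 terminal: V=max(K-S,0) → 79.3935 46.7487 0.0000 0.0000 0.0000
k=3: j=0 S=80.9089 intr=64.7011 cont=63.2625 V=64.7011[EX]; j=1 S=120.7970 intr=24.8130 cont=24.3099 V=24.8130[EX]; j=2 S=180.3501 intr=0.0000 cont=0.0000 V=0.0000[hold]; j=3 S=269.2629 intr=0.0000 cont=0.0000 V=0.0000[hold]  S*(3)=120.7970
k=2: j=0 S=98.8613 intr=46.7487 cont=45.3101 V=46.7487[EX]; j=1 S=147.6000 intr=0.0000 cont=12.9030 V=12.9030[hold]; j=2 S=220.3669 intr=0.0000 cont=0.0000 V=0.0000[hold]  S*(2)=98.8613
k=1: j=0 S=120.7970 intr=24.8130 cont=30.3757 V=30.3757[hold]; j=1 S=180.3501 intr=0.0000 cont=6.7097 V=6.7097[hold]  S*(1)=-
k=0: j=0 S=147.6000 intr=0.0000 cont=18.9500 V=18.9500[hold]  S*(0)=-

price = 18.9500
boundary = - - 98.8613 120.7970
tree:
18.9500
30.3757 6.7097
46.7487 12.9030 0.0000
64.7011 24.8130 0.0000 0.0000
79.3935 46.7487 0.0000 0.0000 0.0000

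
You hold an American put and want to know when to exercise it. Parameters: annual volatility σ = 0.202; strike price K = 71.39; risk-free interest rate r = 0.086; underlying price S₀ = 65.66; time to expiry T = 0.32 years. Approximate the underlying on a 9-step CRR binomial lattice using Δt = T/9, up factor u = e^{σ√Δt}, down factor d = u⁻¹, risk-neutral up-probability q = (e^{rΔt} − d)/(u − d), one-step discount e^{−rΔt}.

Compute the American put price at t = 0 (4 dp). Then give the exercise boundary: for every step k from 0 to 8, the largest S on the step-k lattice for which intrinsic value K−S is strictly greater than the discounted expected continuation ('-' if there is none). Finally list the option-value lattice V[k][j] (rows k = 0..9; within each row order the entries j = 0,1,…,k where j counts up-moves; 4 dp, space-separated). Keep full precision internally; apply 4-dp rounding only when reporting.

price = 6.0200
boundary = - 63.2061 60.8439 63.2061 60.8439 63.2061 65.6600 63.2061 65.6600
tree:
6.0200
8.1839 4.1408
10.5461 5.9188 2.5923
12.8201 8.1839 3.9496 1.4069
15.0090 10.5461 5.8050 2.3315 0.5973
17.1162 12.8201 8.1839 3.7345 1.1041 0.1525
19.1445 15.0090 10.5461 5.7300 1.9913 0.3258 0.0000
21.0971 17.1162 12.8201 8.1839 3.4684 0.6964 0.0000 0.0000
22.9767 19.1445 15.0090 10.5461 5.7300 1.4883 0.0000 0.0000 0.0000
24.7861 21.0971 17.1162 12.8201 8.1839 3.1808 0.0000 0.0000 0.0000 0.0000

Δt=0.03556  u=1.03882  d=0.96263  q=0.53067  discount=0.99695
step 9 (expiry): payoffs max(K−S,0) = 24.7861 21.0971 17.1162 12.8201 8.1839 3.1808 0.0000 0.0000 0.0000 0.0000
step 8: (k=8,j=0): S=48.4133, (K−S)⁺=22.9767, hold=22.7588 ⇒ V=22.9767 exercise | (k=8,j=1): S=52.2455, (K−S)⁺=19.1445, hold=18.9266 ⇒ V=19.1445 exercise | (k=8,j=2): S=56.3810, (K−S)⁺=15.0090, hold=14.7911 ⇒ V=15.0090 exercise | (k=8,j=3): S=60.8439, (K−S)⁺=10.5461, hold=10.3282 ⇒ V=10.5461 exercise | (k=8,j=4): S=65.6600, (K−S)⁺=5.7300, hold=5.5120 ⇒ V=5.7300 exercise | (k=8,j=5): S=70.8574, (K−S)⁺=0.5326, hold=1.4883 ⇒ V=1.4883 continue | (k=8,j=6): S=76.4661, (K−S)⁺=0.0000, hold=0.0000 ⇒ V=0.0000 continue | (k=8,j=7): S=82.5189, (K−S)⁺=0.0000, hold=0.0000 ⇒ V=0.0000 continue | (k=8,j=8): S=89.0507, (K−S)⁺=0.0000, hold=0.0000 ⇒ V=0.0000 continue  boundary S*=65.6600
step 7: (k=7,j=0): S=50.2929, (K−S)⁺=21.0971, hold=20.8792 ⇒ V=21.0971 exercise | (k=7,j=1): S=54.2738, (K−S)⁺=17.1162, hold=16.8982 ⇒ V=17.1162 exercise | (k=7,j=2): S=58.5699, (K−S)⁺=12.8201, hold=12.6021 ⇒ V=12.8201 exercise | (k=7,j=3): S=63.2061, (K−S)⁺=8.1839, hold=7.9660 ⇒ V=8.1839 exercise | (k=7,j=4): S=68.2092, (K−S)⁺=3.1808, hold=3.4684 ⇒ V=3.4684 continue | (k=7,j=5): S=73.6083, (K−S)⁺=0.0000, hold=0.6964 ⇒ V=0.6964 continue | (k=7,j=6): S=79.4349, (K−S)⁺=0.0000, hold=0.0000 ⇒ V=0.0000 continue | (k=7,j=7): S=85.7226, (K−S)⁺=0.0000, hold=0.0000 ⇒ V=0.0000 continue  boundary S*=63.2061
step 6: (k=6,j=0): S=52.2455, (K−S)⁺=19.1445, hold=18.9266 ⇒ V=19.1445 exercise | (k=6,j=1): S=56.3810, (K−S)⁺=15.0090, hold=14.7911 ⇒ V=15.0090 exercise | (k=6,j=2): S=60.8439, (K−S)⁺=10.5461, hold=10.3282 ⇒ V=10.5461 exercise | (k=6,j=3): S=65.6600, (K−S)⁺=5.7300, hold=5.6642 ⇒ V=5.7300 exercise | (k=6,j=4): S=70.8574, (K−S)⁺=0.5326, hold=1.9913 ⇒ V=1.9913 continue | (k=6,j=5): S=76.4661, (K−S)⁺=0.0000, hold=0.3258 ⇒ V=0.3258 continue | (k=6,j=6): S=82.5189, (K−S)⁺=0.0000, hold=0.0000 ⇒ V=0.0000 continue  boundary S*=65.6600
step 5: (k=5,j=0): S=54.2738, (K−S)⁺=17.1162, hold=16.8982 ⇒ V=17.1162 exercise | (k=5,j=1): S=58.5699, (K−S)⁺=12.8201, hold=12.6021 ⇒ V=12.8201 exercise | (k=5,j=2): S=63.2061, (K−S)⁺=8.1839, hold=7.9660 ⇒ V=8.1839 exercise | (k=5,j=3): S=68.2092, (K−S)⁺=3.1808, hold=3.7345 ⇒ V=3.7345 continue | (k=5,j=4): S=73.6083, (K−S)⁺=0.0000, hold=1.1041 ⇒ V=1.1041 continue | (k=5,j=5): S=79.4349, (K−S)⁺=0.0000, hold=0.1525 ⇒ V=0.1525 continue  boundary S*=63.2061
step 4: (k=4,j=0): S=56.3810, (K−S)⁺=15.0090, hold=14.7911 ⇒ V=15.0090 exercise | (k=4,j=1): S=60.8439, (K−S)⁺=10.5461, hold=10.3282 ⇒ V=10.5461 exercise | (k=4,j=2): S=65.6600, (K−S)⁺=5.7300, hold=5.8050 ⇒ V=5.8050 continue | (k=4,j=3): S=70.8574, (K−S)⁺=0.5326, hold=2.3315 ⇒ V=2.3315 continue | (k=4,j=4): S=76.4661, (K−S)⁺=0.0000, hold=0.5973 ⇒ V=0.5973 continue  boundary S*=60.8439
step 3: (k=3,j=0): S=58.5699, (K−S)⁺=12.8201, hold=12.6021 ⇒ V=12.8201 exercise | (k=3,j=1): S=63.2061, (K−S)⁺=8.1839, hold=8.0056 ⇒ V=8.1839 exercise | (k=3,j=2): S=68.2092, (K−S)⁺=3.1808, hold=3.9496 ⇒ V=3.9496 continue | (k=3,j=3): S=73.6083, (K−S)⁺=0.0000, hold=1.4069 ⇒ V=1.4069 continue  boundary S*=63.2061
step 2: (k=2,j=0): S=60.8439, (K−S)⁺=10.5461, hold=10.3282 ⇒ V=10.5461 exercise | (k=2,j=1): S=65.6600, (K−S)⁺=5.7300, hold=5.9188 ⇒ V=5.9188 continue | (k=2,j=2): S=70.8574, (K−S)⁺=0.5326, hold=2.5923 ⇒ V=2.5923 continue  boundary S*=60.8439
step 1: (k=1,j=0): S=63.2061, (K−S)⁺=8.1839, hold=8.0658 ⇒ V=8.1839 exercise | (k=1,j=1): S=68.2092, (K−S)⁺=3.1808, hold=4.1408 ⇒ V=4.1408 continue  boundary S*=63.2061
step 0: (k=0,j=0): S=65.6600, (K−S)⁺=5.7300, hold=6.0200 ⇒ V=6.0200 continue  boundary S*=-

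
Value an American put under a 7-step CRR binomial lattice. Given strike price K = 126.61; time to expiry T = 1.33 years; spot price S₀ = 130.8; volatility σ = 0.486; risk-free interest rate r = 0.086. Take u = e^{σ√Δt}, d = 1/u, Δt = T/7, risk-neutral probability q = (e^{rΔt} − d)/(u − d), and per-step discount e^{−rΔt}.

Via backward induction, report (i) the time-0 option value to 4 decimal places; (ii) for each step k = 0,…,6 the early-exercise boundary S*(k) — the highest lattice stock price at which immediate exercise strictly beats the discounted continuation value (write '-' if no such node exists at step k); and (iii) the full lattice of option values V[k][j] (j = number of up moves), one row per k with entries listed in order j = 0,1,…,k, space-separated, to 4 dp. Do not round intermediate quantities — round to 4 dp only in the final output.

price = 21.1413
boundary = - - - 69.2790 56.0531 69.2790 85.6256
tree:
21.1413
30.4644 11.9913
42.5443 18.7128 5.2843
57.3310 28.3377 9.1611 1.3605
70.5569 41.3101 15.5694 2.6896 0.0000
81.2579 57.3310 25.7555 5.3172 0.0000 0.0000
89.9160 70.5569 40.9844 10.5117 0.0000 0.0000 0.0000
96.9211 81.2579 57.3310 20.7807 0.0000 0.0000 0.0000 0.0000

Δt=0.19000, u=1.23595, d=0.80909, q=0.48583, disc=e^(-rΔt)=0.98379
k=7 terminal: V=max(K-S,0) → 96.9211 81.2579 57.3310 20.7807 0.0000 0.0000 0.0000 0.0000
k=6: j=0 S=36.6940 intr=89.9160 cont=87.8640 V=89.9160[EX]; j=1 S=56.0531 intr=70.5569 cont=68.5049 V=70.5569[EX]; j=2 S=85.6256 intr=40.9844 cont=38.9324 V=40.9844[EX]; j=3 S=130.8000 intr=0.0000 cont=10.5117 V=10.5117[hold]; j=4 S=199.8075 intr=0.0000 cont=0.0000 V=0.0000[hold]; j=5 S=305.2220 intr=0.0000 cont=0.0000 V=0.0000[hold]; j=6 S=466.2511 intr=0.0000 cont=0.0000 V=0.0000[hold]  S*(6)=85.6256
k=5: j=0 S=45.3521 intr=81.2579 cont=79.2059 V=81.2579[EX]; j=1 S=69.2790 intr=57.3310 cont=55.2790 V=57.3310[EX]; j=2 S=105.8293 intr=20.7807 cont=25.7555 V=25.7555[hold]; j=3 S=161.6627 intr=0.0000 cont=5.3172 V=5.3172[hold]; j=4 S=246.9527 intr=0.0000 cont=0.0000 V=0.0000[hold]; j=5 S=377.2401 intr=0.0000 cont=0.0000 V=0.0000[hold]  S*(5)=69.2790
k=4: j=0 S=56.0531 intr=70.5569 cont=68.5049 V=70.5569[EX]; j=1 S=85.6256 intr=40.9844 cont=41.3101 V=41.3101[hold]; j=2 S=130.8000 intr=0.0000 cont=15.5694 V=15.5694[hold]; j=3 S=199.8075 intr=0.0000 cont=2.6896 V=2.6896[hold]; j=4 S=305.2220 intr=0.0000 cont=0.0000 V=0.0000[hold]  S*(4)=56.0531
k=3: j=0 S=69.2790 intr=57.3310 cont=55.4347 V=57.3310[EX]; j=1 S=105.8293 intr=20.7807 cont=28.3377 V=28.3377[hold]; j=2 S=161.6627 intr=0.0000 cont=9.1611 V=9.1611[hold]; j=3 S=246.9527 intr=0.0000 cont=1.3605 V=1.3605[hold]  S*(3)=69.2790
k=2: j=0 S=85.6256 intr=40.9844 cont=42.5443 V=42.5443[hold]; j=1 S=130.8000 intr=0.0000 cont=18.7128 V=18.7128[hold]; j=2 S=199.8075 intr=0.0000 cont=5.2843 V=5.2843[hold]  S*(2)=-
k=1: j=0 S=105.8293 intr=20.7807 cont=30.4644 V=30.4644[hold]; j=1 S=161.6627 intr=0.0000 cont=11.9913 V=11.9913[hold]  S*(1)=-
k=0: j=0 S=130.8000 intr=0.0000 cont=21.1413 V=21.1413[hold]  S*(0)=-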